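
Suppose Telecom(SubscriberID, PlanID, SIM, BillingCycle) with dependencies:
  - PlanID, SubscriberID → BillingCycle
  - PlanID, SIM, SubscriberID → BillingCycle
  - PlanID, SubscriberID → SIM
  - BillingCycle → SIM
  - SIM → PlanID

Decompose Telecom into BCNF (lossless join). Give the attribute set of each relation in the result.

Candidate keys of the original relation: {BillingCycle, SubscriberID}, {PlanID, SubscriberID}, {SIM, SubscriberID}.
{BillingCycle, PlanID, SIM, SubscriberID}: {BillingCycle} determines {BillingCycle, PlanID, SIM} here but is not a superkey — split on BillingCycle → PlanID, SIM, giving {BillingCycle, PlanID, SIM} and {BillingCycle, SubscriberID}.
{BillingCycle, PlanID, SIM}: {SIM} determines {PlanID, SIM} here but is not a superkey — split on SIM → PlanID, giving {PlanID, SIM} and {BillingCycle, SIM}.
{PlanID, SIM} is in BCNF.
{BillingCycle, SIM} is in BCNF.
{BillingCycle, SubscriberID} is in BCNF.

{BillingCycle, SIM}; {BillingCycle, SubscriberID}; {PlanID, SIM}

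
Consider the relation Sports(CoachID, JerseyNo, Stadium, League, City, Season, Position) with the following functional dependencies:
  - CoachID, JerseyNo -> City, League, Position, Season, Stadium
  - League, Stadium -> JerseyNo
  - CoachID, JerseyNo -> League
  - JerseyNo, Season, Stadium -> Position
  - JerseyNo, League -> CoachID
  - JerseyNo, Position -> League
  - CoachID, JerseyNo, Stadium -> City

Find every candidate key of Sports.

{CoachID, JerseyNo}⁺ = {City, CoachID, JerseyNo, League, Position, Season, Stadium} — all of the relation — so {CoachID, JerseyNo} is a candidate key.
{JerseyNo, League}⁺ = {City, CoachID, JerseyNo, League, Position, Season, Stadium} — all of the relation — so {JerseyNo, League} is a candidate key.
{JerseyNo, Position}⁺ = {City, CoachID, JerseyNo, League, Position, Season, Stadium} — all of the relation — so {JerseyNo, Position} is a candidate key.
{League, Stadium}⁺ = {City, CoachID, JerseyNo, League, Position, Season, Stadium} — all of the relation — so {League, Stadium} is a candidate key.
{JerseyNo, Season, Stadium}⁺ = {City, CoachID, JerseyNo, League, Position, Season, Stadium} — all of the relation — so {JerseyNo, Season, Stadium} is a candidate key.
These are minimal and exhaustive — every other superkey contains one of them.

{CoachID, JerseyNo}, {JerseyNo, League}, {JerseyNo, Position}, {JerseyNo, Season, Stadium}, {League, Stadium}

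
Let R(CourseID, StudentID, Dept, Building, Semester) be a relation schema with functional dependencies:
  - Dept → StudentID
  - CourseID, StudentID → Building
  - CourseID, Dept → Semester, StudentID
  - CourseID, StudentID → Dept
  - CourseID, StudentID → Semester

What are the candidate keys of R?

{CourseID, Dept}, {CourseID, StudentID}

No FD produces {CourseID}, so it must be in every candidate key.
Closure of {CourseID, Dept} is {Building, CourseID, Dept, Semester, StudentID}, the whole schema; {CourseID, Dept} is a candidate key.
Closure of {CourseID, StudentID} is {Building, CourseID, Dept, Semester, StudentID}, the whole schema; {CourseID, StudentID} is a candidate key.
These are minimal and exhaustive — every other superkey contains one of them.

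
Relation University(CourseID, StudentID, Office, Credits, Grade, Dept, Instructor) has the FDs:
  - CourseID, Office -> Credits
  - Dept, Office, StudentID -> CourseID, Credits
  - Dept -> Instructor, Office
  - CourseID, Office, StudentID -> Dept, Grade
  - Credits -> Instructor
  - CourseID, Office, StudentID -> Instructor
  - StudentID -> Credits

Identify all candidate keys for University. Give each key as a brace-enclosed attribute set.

{CourseID, Office, StudentID}, {Dept, StudentID}

{StudentID} never appears on the right of any FD, so every key must include it.
{Dept, StudentID}⁺ = {CourseID, Credits, Dept, Grade, Instructor, Office, StudentID} — all of the relation — so {Dept, StudentID} is a candidate key.
{CourseID, Office, StudentID}⁺ = {CourseID, Credits, Dept, Grade, Instructor, Office, StudentID} — all of the relation — so {CourseID, Office, StudentID} is a candidate key.
No proper subset of any of these is a key, and no other minimal superkey exists.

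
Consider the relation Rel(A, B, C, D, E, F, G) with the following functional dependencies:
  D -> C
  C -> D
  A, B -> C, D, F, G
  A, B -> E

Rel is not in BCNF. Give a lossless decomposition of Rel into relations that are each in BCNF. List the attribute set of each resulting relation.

{A, B, D, E, F, G}; {C, D}

Candidate key of the original relation: {A, B}.
Within {A, B, C, D, E, F, G}: {D}⁺ ∩ {A, B, C, D, E, F, G} = {C, D}, not the whole set, so D -> C violates BCNF; decompose into {C, D} and {A, B, D, E, F, G}.
{C, D} is in BCNF.
{A, B, D, E, F, G} is in BCNF.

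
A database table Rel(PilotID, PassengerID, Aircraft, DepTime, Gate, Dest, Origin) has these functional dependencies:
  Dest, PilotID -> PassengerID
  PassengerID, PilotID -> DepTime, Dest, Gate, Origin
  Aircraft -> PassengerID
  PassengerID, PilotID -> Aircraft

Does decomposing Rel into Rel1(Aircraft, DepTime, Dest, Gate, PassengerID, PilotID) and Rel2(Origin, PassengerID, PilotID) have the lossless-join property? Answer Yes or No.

Rel1 ∩ Rel2 = {PassengerID, PilotID}; its closure under F is {Aircraft, DepTime, Dest, Gate, Origin, PassengerID, PilotID}.
This includes all of Rel1, so the common attributes are a superkey of Rel1 — the join is lossless.

Yes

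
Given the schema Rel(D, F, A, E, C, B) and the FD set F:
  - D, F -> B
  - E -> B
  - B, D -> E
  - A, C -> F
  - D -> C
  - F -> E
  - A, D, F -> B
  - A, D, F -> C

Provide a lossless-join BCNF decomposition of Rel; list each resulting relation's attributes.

Candidate key of the original relation: {A, D}.
Within {A, B, C, D, E, F}: {D, F}⁺ ∩ {A, B, C, D, E, F} = {B, C, D, E, F}, not the whole set, so D, F -> B, C, E violates BCNF; decompose into {B, C, D, E, F} and {A, D, F}.
Within {B, C, D, E, F}: {E}⁺ ∩ {B, C, D, E, F} = {B, E}, not the whole set, so E -> B violates BCNF; decompose into {B, E} and {C, D, E, F}.
{B, E} is in BCNF.
Within {C, D, E, F}: {D}⁺ ∩ {C, D, E, F} = {C, D}, not the whole set, so D -> C violates BCNF; decompose into {C, D} and {D, E, F}.
{C, D} is in BCNF.
Within {D, E, F}: {F}⁺ ∩ {D, E, F} = {E, F}, not the whole set, so F -> E violates BCNF; decompose into {E, F} and {D, F}.
{E, F} is in BCNF.
{D, F} is in BCNF.
{A, D, F} is in BCNF.

{A, D, F}; {B, E}; {C, D}; {E, F}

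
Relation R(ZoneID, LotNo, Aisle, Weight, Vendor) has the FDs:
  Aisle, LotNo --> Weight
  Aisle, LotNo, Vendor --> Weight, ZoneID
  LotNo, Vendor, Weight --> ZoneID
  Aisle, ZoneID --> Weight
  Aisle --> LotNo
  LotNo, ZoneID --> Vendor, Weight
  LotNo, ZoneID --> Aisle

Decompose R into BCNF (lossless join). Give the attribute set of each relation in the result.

{Aisle, LotNo, Weight}; {Aisle, Vendor, ZoneID}

Candidate keys of the original relation: {Aisle, Vendor}, {Aisle, ZoneID}, {LotNo, Vendor, Weight}, {LotNo, ZoneID}.
In {Aisle, LotNo, Vendor, Weight, ZoneID}, {Aisle, LotNo} is not a superkey ({Aisle, LotNo}⁺ restricted to this set is {Aisle, LotNo, Weight}), so split on Aisle, LotNo --> Weight into {Aisle, LotNo, Weight} and {Aisle, LotNo, Vendor, ZoneID}.
{Aisle, LotNo, Weight} has no BCNF violation.
In {Aisle, LotNo, Vendor, ZoneID}, {Aisle} is not a superkey ({Aisle}⁺ restricted to this set is {Aisle, LotNo}), so split on Aisle --> LotNo into {Aisle, LotNo} and {Aisle, Vendor, ZoneID}.
{Aisle, LotNo} has no BCNF violation.
{Aisle, Vendor, ZoneID} has no BCNF violation.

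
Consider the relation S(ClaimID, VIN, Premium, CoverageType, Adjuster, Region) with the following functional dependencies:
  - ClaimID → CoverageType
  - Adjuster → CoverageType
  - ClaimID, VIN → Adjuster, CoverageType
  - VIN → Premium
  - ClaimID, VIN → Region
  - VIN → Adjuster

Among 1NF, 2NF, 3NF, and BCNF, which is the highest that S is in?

Candidate key: {ClaimID, VIN}. Prime attributes: {ClaimID, VIN}.
ClaimID → CoverageType breaks BCNF: {ClaimID}⁺ = {ClaimID, CoverageType}, so {ClaimID} is not a superkey.
Because {CoverageType} is non-prime and the left side of ClaimID → CoverageType is not a superkey, the relation is not in 3NF.
Since {ClaimID} ⊂ {ClaimID, VIN} and {ClaimID}⁺ ⊇ {CoverageType} with {CoverageType} non-prime, there is a partial dependency; 2NF fails.

1NF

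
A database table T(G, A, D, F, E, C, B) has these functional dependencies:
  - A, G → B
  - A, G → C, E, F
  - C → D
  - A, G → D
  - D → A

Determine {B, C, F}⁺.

Start with {B, C, F}.
C → D applies; add {D} → now {B, C, D, F}.
D → A applies; add {A} → now {A, B, C, D, F}.
No further FD applies.

{A, B, C, D, F}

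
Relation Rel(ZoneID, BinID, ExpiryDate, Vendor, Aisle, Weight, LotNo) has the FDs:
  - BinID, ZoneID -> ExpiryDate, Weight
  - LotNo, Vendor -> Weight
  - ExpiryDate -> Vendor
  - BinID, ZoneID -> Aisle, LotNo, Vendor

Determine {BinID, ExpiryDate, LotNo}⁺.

Start with {BinID, ExpiryDate, LotNo}.
ExpiryDate -> Vendor applies; add {Vendor} → now {BinID, ExpiryDate, LotNo, Vendor}.
LotNo, Vendor -> Weight applies; add {Weight} → now {BinID, ExpiryDate, LotNo, Vendor, Weight}.
No further FD applies.

{BinID, ExpiryDate, LotNo, Vendor, Weight}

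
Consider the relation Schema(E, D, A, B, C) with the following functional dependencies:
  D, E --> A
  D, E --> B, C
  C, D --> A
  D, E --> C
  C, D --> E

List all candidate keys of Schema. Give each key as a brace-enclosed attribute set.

{C, D}, {D, E}

Attributes never on any right-hand side: {D} — every candidate key must contain it.
Closure of {C, D} is {A, B, C, D, E}, the whole schema; {C, D} is a candidate key.
Closure of {D, E} is {A, B, C, D, E}, the whole schema; {D, E} is a candidate key.
These are minimal and exhaustive — every other superkey contains one of them.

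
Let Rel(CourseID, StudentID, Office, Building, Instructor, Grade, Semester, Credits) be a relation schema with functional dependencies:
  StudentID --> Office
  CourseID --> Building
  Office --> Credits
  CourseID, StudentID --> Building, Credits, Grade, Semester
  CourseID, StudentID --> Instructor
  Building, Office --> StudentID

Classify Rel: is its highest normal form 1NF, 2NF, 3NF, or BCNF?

1NF

Candidate keys: {CourseID, Office}, {CourseID, StudentID}. Prime attributes: {CourseID, Office, StudentID}.
StudentID --> Office: {StudentID}⁺ = {Credits, Office, StudentID}, which is not all of the attributes, so the left side is not a superkey — BCNF is violated.
CourseID --> Building has non-prime {Building} on the right and a non-superkey on the left, so 3NF fails.
Since {CourseID} ⊂ {CourseID, Office} and {CourseID}⁺ ⊇ {Building} with {Building} non-prime, there is a partial dependency; 2NF fails.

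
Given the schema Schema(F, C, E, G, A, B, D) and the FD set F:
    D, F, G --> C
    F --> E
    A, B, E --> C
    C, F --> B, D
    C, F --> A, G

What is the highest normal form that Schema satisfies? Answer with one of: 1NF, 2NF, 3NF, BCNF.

1NF

Candidate keys: {A, B, F}, {C, F}, {D, F, G}. Prime attributes: {A, B, C, D, F, G}.
For F --> E we have {F}⁺ = {E, F}; {F} is not a superkey, so BCNF fails.
F --> E determines the non-prime attribute {E} from a non-superkey — 3NF is violated.
Since {F} ⊂ {C, F} and {F}⁺ ⊇ {E} with {E} non-prime, there is a partial dependency; 2NF fails.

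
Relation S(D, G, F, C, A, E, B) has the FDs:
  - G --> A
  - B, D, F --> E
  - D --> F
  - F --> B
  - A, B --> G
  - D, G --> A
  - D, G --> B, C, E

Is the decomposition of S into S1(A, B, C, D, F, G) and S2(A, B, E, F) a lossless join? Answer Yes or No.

Common attributes: {A, B, F}; their closure is {A, B, F, G}.
S1 ⊄ {A, B, F, G} and S2 ⊄ {A, B, F, G}, so the split is lossy.

No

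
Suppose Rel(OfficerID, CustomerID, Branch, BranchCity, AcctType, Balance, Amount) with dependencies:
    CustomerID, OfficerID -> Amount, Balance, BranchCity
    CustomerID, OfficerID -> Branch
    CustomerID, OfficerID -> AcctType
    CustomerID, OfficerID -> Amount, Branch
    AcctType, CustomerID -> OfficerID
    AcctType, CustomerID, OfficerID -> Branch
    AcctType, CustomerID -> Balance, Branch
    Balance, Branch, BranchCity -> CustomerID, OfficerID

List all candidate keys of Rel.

Closure of {AcctType, CustomerID} is {AcctType, Amount, Balance, Branch, BranchCity, CustomerID, OfficerID}, the whole schema; {AcctType, CustomerID} is a candidate key.
Closure of {CustomerID, OfficerID} is {AcctType, Amount, Balance, Branch, BranchCity, CustomerID, OfficerID}, the whole schema; {CustomerID, OfficerID} is a candidate key.
Closure of {Balance, Branch, BranchCity} is {AcctType, Amount, Balance, Branch, BranchCity, CustomerID, OfficerID}, the whole schema; {Balance, Branch, BranchCity} is a candidate key.
Any other superkey properly contains one of these, so there are no further candidate keys.

{AcctType, CustomerID}, {Balance, Branch, BranchCity}, {CustomerID, OfficerID}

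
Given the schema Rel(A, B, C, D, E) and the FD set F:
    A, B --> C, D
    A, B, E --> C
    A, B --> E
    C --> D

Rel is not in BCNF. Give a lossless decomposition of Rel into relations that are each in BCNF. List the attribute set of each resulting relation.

{A, B, C, E}; {C, D}

Candidate key of the original relation: {A, B}.
Within {A, B, C, D, E}: {C}⁺ ∩ {A, B, C, D, E} = {C, D}, not the whole set, so C --> D violates BCNF; decompose into {C, D} and {A, B, C, E}.
{C, D} is in BCNF.
{A, B, C, E} is in BCNF.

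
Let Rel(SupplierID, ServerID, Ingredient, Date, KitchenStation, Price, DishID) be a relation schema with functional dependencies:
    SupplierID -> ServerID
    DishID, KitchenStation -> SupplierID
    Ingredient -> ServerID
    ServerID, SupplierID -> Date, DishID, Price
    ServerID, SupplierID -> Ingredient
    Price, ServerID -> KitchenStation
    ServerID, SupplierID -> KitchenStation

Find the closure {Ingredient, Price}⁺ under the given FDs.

Start with {Ingredient, Price}.
Ingredient -> ServerID applies; add {ServerID} → now {Ingredient, Price, ServerID}.
Price, ServerID -> KitchenStation applies; add {KitchenStation} → now {Ingredient, KitchenStation, Price, ServerID}.
No further FD applies.

{Ingredient, KitchenStation, Price, ServerID}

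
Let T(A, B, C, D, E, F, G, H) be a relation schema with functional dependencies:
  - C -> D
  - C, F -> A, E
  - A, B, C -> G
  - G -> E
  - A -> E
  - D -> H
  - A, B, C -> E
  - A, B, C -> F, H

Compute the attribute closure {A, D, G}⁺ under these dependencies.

Start with {A, D, G}.
G -> E applies; add {E} → now {A, D, E, G}.
D -> H applies; add {H} → now {A, D, E, G, H}.
No further FD applies.

{A, D, E, G, H}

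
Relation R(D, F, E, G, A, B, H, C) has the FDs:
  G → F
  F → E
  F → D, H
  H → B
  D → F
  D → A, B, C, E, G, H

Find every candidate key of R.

Closure of {D} is {A, B, C, D, E, F, G, H}, the whole schema; {D} is a candidate key.
Closure of {F} is {A, B, C, D, E, F, G, H}, the whole schema; {F} is a candidate key.
Closure of {G} is {A, B, C, D, E, F, G, H}, the whole schema; {G} is a candidate key.
Any other superkey properly contains one of these, so there are no further candidate keys.

{D}, {F}, {G}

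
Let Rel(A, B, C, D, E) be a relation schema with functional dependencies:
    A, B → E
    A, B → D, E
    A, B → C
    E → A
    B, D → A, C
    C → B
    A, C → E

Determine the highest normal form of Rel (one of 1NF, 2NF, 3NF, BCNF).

3NF

Candidate keys: {A, B}, {A, C}, {B, D}, {B, E}, {C, D}, {C, E}. Prime attributes: {A, B, C, D, E}.
E → A: {E}⁺ = {A, E}, which is not all of the attributes, so the left side is not a superkey — BCNF is violated.
Its right-hand attributes {A} are all prime, as are those of every other non-superkey FD — the relation is in 3NF.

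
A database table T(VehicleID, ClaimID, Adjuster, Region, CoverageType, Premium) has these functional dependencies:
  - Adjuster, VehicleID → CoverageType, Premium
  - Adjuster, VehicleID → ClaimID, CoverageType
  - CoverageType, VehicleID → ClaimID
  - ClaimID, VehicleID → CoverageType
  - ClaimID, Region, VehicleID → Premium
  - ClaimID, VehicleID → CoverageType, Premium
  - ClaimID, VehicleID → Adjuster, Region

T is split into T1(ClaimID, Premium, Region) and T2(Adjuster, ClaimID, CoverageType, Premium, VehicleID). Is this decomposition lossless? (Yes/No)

Common attributes: {ClaimID, Premium}; their closure is {ClaimID, Premium}.
The closure covers neither T1 nor T2 entirely; the join is not lossless.

No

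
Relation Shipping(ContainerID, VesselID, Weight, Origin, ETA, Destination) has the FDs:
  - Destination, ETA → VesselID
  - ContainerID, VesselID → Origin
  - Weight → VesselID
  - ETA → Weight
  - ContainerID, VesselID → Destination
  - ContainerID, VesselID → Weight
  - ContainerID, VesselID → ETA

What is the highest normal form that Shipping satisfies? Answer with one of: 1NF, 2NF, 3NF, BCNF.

Candidate keys: {ContainerID, ETA}, {ContainerID, VesselID}, {ContainerID, Weight}. Prime attributes: {ContainerID, ETA, VesselID, Weight}.
Destination, ETA → VesselID breaks BCNF: {Destination, ETA}⁺ = {Destination, ETA, VesselID, Weight}, so {Destination, ETA} is not a superkey.
But every attribute on its right side ({VesselID}) is prime, and the same holds for every other non-superkey FD, so 3NF still holds.

3NF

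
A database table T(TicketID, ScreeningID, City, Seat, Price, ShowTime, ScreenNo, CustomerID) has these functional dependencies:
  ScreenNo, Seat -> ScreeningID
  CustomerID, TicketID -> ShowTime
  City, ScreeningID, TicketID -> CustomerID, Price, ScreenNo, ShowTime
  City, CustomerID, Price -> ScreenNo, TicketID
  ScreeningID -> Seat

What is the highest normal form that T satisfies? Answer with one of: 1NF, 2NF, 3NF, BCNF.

Candidate keys: {City, CustomerID, Price, ScreeningID}, {City, CustomerID, Price, Seat}, {City, ScreenNo, Seat, TicketID}, {City, ScreeningID, TicketID}. Prime attributes: {City, CustomerID, Price, ScreenNo, ScreeningID, Seat, TicketID}.
ScreenNo, Seat -> ScreeningID: {ScreenNo, Seat}⁺ = {ScreenNo, ScreeningID, Seat}, which is not all of the attributes, so the left side is not a superkey — BCNF is violated.
CustomerID, TicketID -> ShowTime determines the non-prime attribute {ShowTime} from a non-superkey — 3NF is violated.
The proper key subset {City, CustomerID, Price} of {City, CustomerID, Price, ScreeningID} determines non-prime {ShowTime}, so the relation is not even in 2NF.

1NF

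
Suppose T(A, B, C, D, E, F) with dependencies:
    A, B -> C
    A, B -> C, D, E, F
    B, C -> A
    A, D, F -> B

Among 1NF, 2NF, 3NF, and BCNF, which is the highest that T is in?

BCNF

Candidate keys: {A, B}, {A, D, F}, {B, C}. Prime attributes: {A, B, C, D, F}.
Each dependency's left side is a superkey — BCNF holds.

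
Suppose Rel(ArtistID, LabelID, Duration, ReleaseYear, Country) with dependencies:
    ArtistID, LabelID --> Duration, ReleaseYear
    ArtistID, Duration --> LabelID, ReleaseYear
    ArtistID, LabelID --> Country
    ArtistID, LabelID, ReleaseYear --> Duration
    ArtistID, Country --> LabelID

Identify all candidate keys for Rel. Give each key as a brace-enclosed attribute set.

{ArtistID, Country}, {ArtistID, Duration}, {ArtistID, LabelID}

{ArtistID} never appears on the right of any FD, so every key must include it.
{ArtistID, Country}⁺ = {ArtistID, Country, Duration, LabelID, ReleaseYear} — all of the relation — so {ArtistID, Country} is a candidate key.
{ArtistID, Duration}⁺ = {ArtistID, Country, Duration, LabelID, ReleaseYear} — all of the relation — so {ArtistID, Duration} is a candidate key.
{ArtistID, LabelID}⁺ = {ArtistID, Country, Duration, LabelID, ReleaseYear} — all of the relation — so {ArtistID, LabelID} is a candidate key.
No proper subset of any of these is a key, and no other minimal superkey exists.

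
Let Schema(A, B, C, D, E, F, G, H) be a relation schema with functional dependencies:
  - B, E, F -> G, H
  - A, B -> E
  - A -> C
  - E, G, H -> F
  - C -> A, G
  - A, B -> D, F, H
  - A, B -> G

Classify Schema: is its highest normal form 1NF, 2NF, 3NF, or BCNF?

Candidate keys: {A, B}, {B, C}. Prime attributes: {A, B, C}.
B, E, F -> G, H breaks BCNF: {B, E, F}⁺ = {B, E, F, G, H}, so {B, E, F} is not a superkey.
Because {G, H} are non-prime and the left side of B, E, F -> G, H is not a superkey, the relation is not in 3NF.
The proper key subset {A} of {A, B} determines non-prime {G}, so the relation is not even in 2NF.

1NF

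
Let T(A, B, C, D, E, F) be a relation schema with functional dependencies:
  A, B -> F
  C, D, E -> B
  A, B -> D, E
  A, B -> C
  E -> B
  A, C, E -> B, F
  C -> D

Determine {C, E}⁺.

Start with {C, E}.
E -> B applies; add {B} → now {B, C, E}.
C -> D applies; add {D} → now {B, C, D, E}.
No further FD applies.

{B, C, D, E}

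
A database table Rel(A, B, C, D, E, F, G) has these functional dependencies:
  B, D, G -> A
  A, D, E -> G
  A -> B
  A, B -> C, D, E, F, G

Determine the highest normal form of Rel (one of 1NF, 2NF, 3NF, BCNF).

Candidate keys: {A}, {B, D, G}. Prime attributes: {A, B, D, G}.
Every FD has a superkey on the left, so the relation is in BCNF.

BCNF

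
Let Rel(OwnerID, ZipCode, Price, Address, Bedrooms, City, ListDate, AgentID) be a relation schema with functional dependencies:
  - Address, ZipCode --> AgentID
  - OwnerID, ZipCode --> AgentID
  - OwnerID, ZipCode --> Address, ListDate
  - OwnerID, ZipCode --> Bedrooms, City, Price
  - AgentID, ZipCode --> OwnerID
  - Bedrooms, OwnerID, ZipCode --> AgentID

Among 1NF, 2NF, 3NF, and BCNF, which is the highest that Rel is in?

BCNF

Candidate keys: {Address, ZipCode}, {AgentID, ZipCode}, {OwnerID, ZipCode}. Prime attributes: {Address, AgentID, OwnerID, ZipCode}.
Every FD has a superkey on the left, so the relation is in BCNF.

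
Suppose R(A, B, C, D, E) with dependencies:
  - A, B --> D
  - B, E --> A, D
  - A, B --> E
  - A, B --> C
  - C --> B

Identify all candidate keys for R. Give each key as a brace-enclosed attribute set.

{A, B}⁺ = {A, B, C, D, E}, which is every attribute, so {A, B} is a candidate key.
{A, C}⁺ = {A, B, C, D, E}, which is every attribute, so {A, C} is a candidate key.
{B, E}⁺ = {A, B, C, D, E}, which is every attribute, so {B, E} is a candidate key.
{C, E}⁺ = {A, B, C, D, E}, which is every attribute, so {C, E} is a candidate key.
Any other superkey properly contains one of these, so there are no further candidate keys.

{A, B}, {A, C}, {B, E}, {C, E}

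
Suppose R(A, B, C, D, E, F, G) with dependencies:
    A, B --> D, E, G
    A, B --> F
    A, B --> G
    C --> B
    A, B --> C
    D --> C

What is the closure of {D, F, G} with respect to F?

Start with {D, F, G}.
D --> C applies; add {C} → now {C, D, F, G}.
C --> B applies; add {B} → now {B, C, D, F, G}.
No further FD applies.

{B, C, D, F, G}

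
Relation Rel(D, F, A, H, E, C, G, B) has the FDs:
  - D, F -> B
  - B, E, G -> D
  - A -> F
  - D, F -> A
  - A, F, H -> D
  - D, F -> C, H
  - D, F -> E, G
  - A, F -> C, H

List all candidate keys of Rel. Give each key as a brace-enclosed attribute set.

{A} is a candidate key since {A}⁺ = {A, B, C, D, E, F, G, H} covers every attribute.
{D, F} is a candidate key since {D, F}⁺ = {A, B, C, D, E, F, G, H} covers every attribute.
{B, E, F, G} is a candidate key since {B, E, F, G}⁺ = {A, B, C, D, E, F, G, H} covers every attribute.
Any other superkey properly contains one of these, so there are no further candidate keys.

{A}, {B, E, F, G}, {D, F}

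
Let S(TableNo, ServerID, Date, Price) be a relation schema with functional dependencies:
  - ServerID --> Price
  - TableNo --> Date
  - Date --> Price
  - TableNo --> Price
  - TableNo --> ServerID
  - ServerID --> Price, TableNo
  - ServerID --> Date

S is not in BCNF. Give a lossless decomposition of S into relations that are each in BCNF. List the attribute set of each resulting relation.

Candidate keys of the original relation: {ServerID}, {TableNo}.
In {Date, Price, ServerID, TableNo}, {Date} is not a superkey ({Date}⁺ restricted to this set is {Date, Price}), so split on Date --> Price into {Date, Price} and {Date, ServerID, TableNo}.
{Date, Price} has no BCNF violation.
{Date, ServerID, TableNo} has no BCNF violation.

{Date, Price}; {Date, ServerID, TableNo}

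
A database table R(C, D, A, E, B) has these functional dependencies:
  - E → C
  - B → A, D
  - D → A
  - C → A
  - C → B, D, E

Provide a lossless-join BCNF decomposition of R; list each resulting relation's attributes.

{A, D}; {B, C, E}; {B, D}

Candidate keys of the original relation: {C}, {E}.
In {A, B, C, D, E}, {B} is not a superkey ({B}⁺ restricted to this set is {A, B, D}), so split on B → A, D into {A, B, D} and {B, C, E}.
In {A, B, D}, {D} is not a superkey ({D}⁺ restricted to this set is {A, D}), so split on D → A into {A, D} and {B, D}.
{A, D}: every determinant is a superkey — BCNF.
{B, D}: every determinant is a superkey — BCNF.
{B, C, E}: every determinant is a superkey — BCNF.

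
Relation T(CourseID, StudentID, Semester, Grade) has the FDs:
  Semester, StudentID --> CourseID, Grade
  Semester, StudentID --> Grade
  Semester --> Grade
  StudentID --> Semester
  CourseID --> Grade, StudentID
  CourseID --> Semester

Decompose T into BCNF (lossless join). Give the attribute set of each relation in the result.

{CourseID, Semester, StudentID}; {Grade, Semester}

Candidate keys of the original relation: {CourseID}, {StudentID}.
Within {CourseID, Grade, Semester, StudentID}: {Semester}⁺ ∩ {CourseID, Grade, Semester, StudentID} = {Grade, Semester}, not the whole set, so Semester --> Grade violates BCNF; decompose into {Grade, Semester} and {CourseID, Semester, StudentID}.
{Grade, Semester} has no BCNF violation.
{CourseID, Semester, StudentID} has no BCNF violation.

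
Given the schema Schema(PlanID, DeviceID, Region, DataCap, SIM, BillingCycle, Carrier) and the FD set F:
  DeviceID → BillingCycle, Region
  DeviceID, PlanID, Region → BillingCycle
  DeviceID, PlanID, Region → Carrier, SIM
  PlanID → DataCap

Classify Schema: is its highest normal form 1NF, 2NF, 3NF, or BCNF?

1NF

Candidate key: {DeviceID, PlanID}. Prime attributes: {DeviceID, PlanID}.
DeviceID → BillingCycle, Region breaks BCNF: {DeviceID}⁺ = {BillingCycle, DeviceID, Region}, so {DeviceID} is not a superkey.
DeviceID → BillingCycle, Region determines the non-prime attributes {BillingCycle, Region} from a non-superkey — 3NF is violated.
Since {DeviceID} ⊂ {DeviceID, PlanID} and {DeviceID}⁺ ⊇ {BillingCycle, Region} with {BillingCycle, Region} non-prime, there is a partial dependency; 2NF fails.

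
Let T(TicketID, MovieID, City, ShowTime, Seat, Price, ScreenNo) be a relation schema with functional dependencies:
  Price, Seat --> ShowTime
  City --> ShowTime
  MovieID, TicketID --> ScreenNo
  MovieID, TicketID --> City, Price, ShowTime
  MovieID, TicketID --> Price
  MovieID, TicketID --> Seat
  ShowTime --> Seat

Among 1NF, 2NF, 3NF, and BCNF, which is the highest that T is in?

Candidate key: {MovieID, TicketID}. Prime attributes: {MovieID, TicketID}.
For Price, Seat --> ShowTime we have {Price, Seat}⁺ = {Price, Seat, ShowTime}; {Price, Seat} is not a superkey, so BCNF fails.
Price, Seat --> ShowTime has non-prime {ShowTime} on the right and a non-superkey on the left, so 3NF fails.
No proper subset of a key has a non-prime attribute in its closure, so there is no partial dependency; 2NF holds.

2NF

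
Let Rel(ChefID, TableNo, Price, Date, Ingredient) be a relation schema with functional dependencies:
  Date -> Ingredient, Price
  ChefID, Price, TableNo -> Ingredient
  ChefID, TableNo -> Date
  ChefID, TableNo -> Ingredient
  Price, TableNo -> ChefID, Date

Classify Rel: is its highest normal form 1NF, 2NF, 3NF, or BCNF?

1NF

Candidate keys: {ChefID, TableNo}, {Date, TableNo}, {Price, TableNo}. Prime attributes: {ChefID, Date, Price, TableNo}.
For Date -> Ingredient, Price we have {Date}⁺ = {Date, Ingredient, Price}; {Date} is not a superkey, so BCNF fails.
Date -> Ingredient, Price determines the non-prime attribute {Ingredient} from a non-superkey — 3NF is violated.
{Date} is a proper subset of the key {Date, TableNo}, and {Date}⁺ contains the non-prime attribute {Ingredient} — a partial dependency, so 2NF is violated.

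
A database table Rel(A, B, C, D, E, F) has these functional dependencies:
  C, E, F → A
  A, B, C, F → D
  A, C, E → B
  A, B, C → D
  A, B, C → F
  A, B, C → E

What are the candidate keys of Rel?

{C} never appears on the right of any FD, so every key must include it.
{A, B, C}⁺ = {A, B, C, D, E, F} — all of the relation — so {A, B, C} is a candidate key.
{A, C, E}⁺ = {A, B, C, D, E, F} — all of the relation — so {A, C, E} is a candidate key.
{C, E, F}⁺ = {A, B, C, D, E, F} — all of the relation — so {C, E, F} is a candidate key.
These are minimal and exhaustive — every other superkey contains one of them.

{A, B, C}, {A, C, E}, {C, E, F}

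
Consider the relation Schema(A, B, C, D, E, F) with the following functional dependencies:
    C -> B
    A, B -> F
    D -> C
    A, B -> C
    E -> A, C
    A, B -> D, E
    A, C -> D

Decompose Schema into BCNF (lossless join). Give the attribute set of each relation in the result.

{A, D, E, F}; {B, C}; {C, D}

Candidate keys of the original relation: {A, B}, {A, C}, {A, D}, {E}.
{A, B, C, D, E, F}: {C} determines {B, C} here but is not a superkey — split on C -> B, giving {B, C} and {A, C, D, E, F}.
{B, C} is in BCNF.
{A, C, D, E, F}: {D} determines {C, D} here but is not a superkey — split on D -> C, giving {C, D} and {A, D, E, F}.
{C, D} is in BCNF.
{A, D, E, F} is in BCNF.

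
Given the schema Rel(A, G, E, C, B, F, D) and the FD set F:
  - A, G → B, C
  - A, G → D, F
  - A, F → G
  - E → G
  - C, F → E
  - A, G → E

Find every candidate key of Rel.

{A, E}, {A, F}, {A, G}

No FD produces {A}, so it must be in every candidate key.
Closure of {A, E} is {A, B, C, D, E, F, G}, the whole schema; {A, E} is a candidate key.
Closure of {A, F} is {A, B, C, D, E, F, G}, the whole schema; {A, F} is a candidate key.
Closure of {A, G} is {A, B, C, D, E, F, G}, the whole schema; {A, G} is a candidate key.
No proper subset of any of these is a key, and no other minimal superkey exists.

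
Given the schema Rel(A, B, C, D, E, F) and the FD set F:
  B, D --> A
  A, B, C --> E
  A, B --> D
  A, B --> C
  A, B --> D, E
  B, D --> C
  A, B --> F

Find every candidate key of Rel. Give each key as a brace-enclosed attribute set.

Attributes never on any right-hand side: {B} — every candidate key must contain it.
{A, B}⁺ = {A, B, C, D, E, F} — all of the relation — so {A, B} is a candidate key.
{B, D}⁺ = {A, B, C, D, E, F} — all of the relation — so {B, D} is a candidate key.
No proper subset of any of these is a key, and no other minimal superkey exists.

{A, B}, {B, D}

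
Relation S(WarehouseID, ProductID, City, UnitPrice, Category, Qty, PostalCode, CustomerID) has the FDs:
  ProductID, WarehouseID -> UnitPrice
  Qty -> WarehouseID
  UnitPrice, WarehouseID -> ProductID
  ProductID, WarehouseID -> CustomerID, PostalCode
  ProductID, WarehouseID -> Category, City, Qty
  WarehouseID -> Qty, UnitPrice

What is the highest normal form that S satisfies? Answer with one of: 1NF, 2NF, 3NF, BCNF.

Candidate keys: {Qty}, {WarehouseID}. Prime attributes: {Qty, WarehouseID}.
Every FD has a superkey on the left, so the relation is in BCNF.

BCNF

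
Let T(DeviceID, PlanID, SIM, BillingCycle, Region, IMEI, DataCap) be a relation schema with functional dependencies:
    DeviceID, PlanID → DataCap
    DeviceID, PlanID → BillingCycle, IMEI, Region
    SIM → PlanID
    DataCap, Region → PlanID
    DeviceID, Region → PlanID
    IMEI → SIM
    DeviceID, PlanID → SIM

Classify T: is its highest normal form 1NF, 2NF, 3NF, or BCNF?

3NF

Candidate keys: {DeviceID, IMEI}, {DeviceID, PlanID}, {DeviceID, Region}, {DeviceID, SIM}. Prime attributes: {DeviceID, IMEI, PlanID, Region, SIM}.
SIM → PlanID: {SIM}⁺ = {PlanID, SIM}, which is not all of the attributes, so the left side is not a superkey — BCNF is violated.
Its right-hand attributes {PlanID} are all prime, as are those of every other non-superkey FD — the relation is in 3NF.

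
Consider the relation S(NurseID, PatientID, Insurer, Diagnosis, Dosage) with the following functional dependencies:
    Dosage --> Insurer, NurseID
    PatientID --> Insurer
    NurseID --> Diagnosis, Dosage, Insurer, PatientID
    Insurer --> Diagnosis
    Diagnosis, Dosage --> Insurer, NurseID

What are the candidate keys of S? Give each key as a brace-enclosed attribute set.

{Dosage}, {NurseID}

Closure of {Dosage} is {Diagnosis, Dosage, Insurer, NurseID, PatientID}, the whole schema; {Dosage} is a candidate key.
Closure of {NurseID} is {Diagnosis, Dosage, Insurer, NurseID, PatientID}, the whole schema; {NurseID} is a candidate key.
These are minimal and exhaustive — every other superkey contains one of them.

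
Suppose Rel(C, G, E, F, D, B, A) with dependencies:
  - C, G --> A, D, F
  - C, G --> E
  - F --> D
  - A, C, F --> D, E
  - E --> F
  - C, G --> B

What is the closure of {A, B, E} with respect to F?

{A, B, D, E, F}

Start with {A, B, E}.
E --> F applies; add {F} → now {A, B, E, F}.
F --> D applies; add {D} → now {A, B, D, E, F}.
No further FD applies.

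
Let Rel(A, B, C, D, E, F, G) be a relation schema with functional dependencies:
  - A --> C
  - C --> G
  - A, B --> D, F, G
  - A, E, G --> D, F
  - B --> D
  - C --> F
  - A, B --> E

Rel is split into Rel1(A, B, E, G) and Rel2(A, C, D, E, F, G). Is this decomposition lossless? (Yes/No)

Common attributes: {A, E, G}; their closure is {A, C, D, E, F, G}.
Rel2 is contained in that closure, so Rel1 ∩ Rel2 --> Rel2 holds and the join is lossless.

Yes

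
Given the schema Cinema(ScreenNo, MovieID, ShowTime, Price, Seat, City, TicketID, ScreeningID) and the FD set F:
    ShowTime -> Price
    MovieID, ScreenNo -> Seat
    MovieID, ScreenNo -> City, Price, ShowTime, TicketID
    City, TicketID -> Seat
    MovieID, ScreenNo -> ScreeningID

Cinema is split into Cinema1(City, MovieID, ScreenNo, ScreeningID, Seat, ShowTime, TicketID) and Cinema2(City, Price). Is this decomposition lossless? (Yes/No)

No

The shared attributes are {City} and {City}⁺ = {City}.
Neither Cinema1 nor Cinema2 is contained in that closure, so the decomposition is lossy.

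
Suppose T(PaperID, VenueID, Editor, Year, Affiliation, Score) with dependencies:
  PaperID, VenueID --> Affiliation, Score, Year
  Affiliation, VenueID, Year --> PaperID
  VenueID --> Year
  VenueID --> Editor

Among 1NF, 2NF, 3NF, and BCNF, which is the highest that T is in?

1NF

Candidate keys: {Affiliation, VenueID}, {PaperID, VenueID}. Prime attributes: {Affiliation, PaperID, VenueID}.
For VenueID --> Year we have {VenueID}⁺ = {Editor, VenueID, Year}; {VenueID} is not a superkey, so BCNF fails.
VenueID --> Year determines the non-prime attribute {Year} from a non-superkey — 3NF is violated.
Since {VenueID} ⊂ {Affiliation, VenueID} and {VenueID}⁺ ⊇ {Editor, Year} with {Editor, Year} non-prime, there is a partial dependency; 2NF fails.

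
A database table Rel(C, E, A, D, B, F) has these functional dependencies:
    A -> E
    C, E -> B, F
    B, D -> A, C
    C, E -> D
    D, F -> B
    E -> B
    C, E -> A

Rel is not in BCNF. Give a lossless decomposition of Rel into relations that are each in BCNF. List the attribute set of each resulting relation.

{A, C, D, F}; {A, E}; {B, E}

Candidate keys of the original relation: {A, C}, {A, D}, {B, D}, {C, E}, {D, E}, {D, F}.
{A, B, C, D, E, F}: {A} determines {A, B, E} here but is not a superkey — split on A -> B, E, giving {A, B, E} and {A, C, D, F}.
{A, B, E}: {E} determines {B, E} here but is not a superkey — split on E -> B, giving {B, E} and {A, E}.
{B, E}: every determinant is a superkey — BCNF.
{A, E}: every determinant is a superkey — BCNF.
{A, C, D, F}: every determinant is a superkey — BCNF.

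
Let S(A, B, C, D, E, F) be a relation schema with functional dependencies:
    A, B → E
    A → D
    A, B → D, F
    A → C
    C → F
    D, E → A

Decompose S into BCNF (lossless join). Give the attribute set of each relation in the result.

{A, B, E}; {A, C, D}; {C, F}

Candidate keys of the original relation: {A, B}, {B, D, E}.
{A, B, C, D, E, F}: {A} determines {A, C, D, F} here but is not a superkey — split on A → C, D, F, giving {A, C, D, F} and {A, B, E}.
{A, C, D, F}: {C} determines {C, F} here but is not a superkey — split on C → F, giving {C, F} and {A, C, D}.
{C, F} is in BCNF.
{A, C, D} is in BCNF.
{A, B, E} is in BCNF.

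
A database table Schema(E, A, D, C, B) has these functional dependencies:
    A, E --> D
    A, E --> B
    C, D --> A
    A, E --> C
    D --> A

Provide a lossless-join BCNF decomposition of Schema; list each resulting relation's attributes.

Candidate keys of the original relation: {A, E}, {D, E}.
In {A, B, C, D, E}, {C, D} is not a superkey ({C, D}⁺ restricted to this set is {A, C, D}), so split on C, D --> A into {A, C, D} and {B, C, D, E}.
In {A, C, D}, {D} is not a superkey ({D}⁺ restricted to this set is {A, D}), so split on D --> A into {A, D} and {C, D}.
{A, D} has no BCNF violation.
{C, D} has no BCNF violation.
{B, C, D, E} has no BCNF violation.

{A, D}; {B, C, D, E}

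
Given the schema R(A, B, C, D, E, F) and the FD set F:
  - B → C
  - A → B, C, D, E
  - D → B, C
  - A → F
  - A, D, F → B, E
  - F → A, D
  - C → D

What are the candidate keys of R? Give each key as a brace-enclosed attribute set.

{A}, {F}

{A} is a candidate key since {A}⁺ = {A, B, C, D, E, F} covers every attribute.
{F} is a candidate key since {F}⁺ = {A, B, C, D, E, F} covers every attribute.
These are minimal and exhaustive — every other superkey contains one of them.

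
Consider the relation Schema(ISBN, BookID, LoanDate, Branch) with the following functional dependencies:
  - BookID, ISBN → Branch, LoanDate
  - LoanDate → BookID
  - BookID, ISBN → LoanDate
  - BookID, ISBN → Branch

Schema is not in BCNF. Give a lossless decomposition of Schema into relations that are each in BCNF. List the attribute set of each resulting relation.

Candidate keys of the original relation: {BookID, ISBN}, {ISBN, LoanDate}.
Within {BookID, Branch, ISBN, LoanDate}: {LoanDate}⁺ ∩ {BookID, Branch, ISBN, LoanDate} = {BookID, LoanDate}, not the whole set, so LoanDate → BookID violates BCNF; decompose into {BookID, LoanDate} and {Branch, ISBN, LoanDate}.
{BookID, LoanDate} is in BCNF.
{Branch, ISBN, LoanDate} is in BCNF.

{BookID, LoanDate}; {Branch, ISBN, LoanDate}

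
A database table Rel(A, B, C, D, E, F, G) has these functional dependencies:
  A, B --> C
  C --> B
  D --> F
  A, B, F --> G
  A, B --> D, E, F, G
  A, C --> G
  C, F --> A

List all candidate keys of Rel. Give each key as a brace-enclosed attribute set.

Closure of {A, B} is {A, B, C, D, E, F, G}, the whole schema; {A, B} is a candidate key.
Closure of {A, C} is {A, B, C, D, E, F, G}, the whole schema; {A, C} is a candidate key.
Closure of {C, D} is {A, B, C, D, E, F, G}, the whole schema; {C, D} is a candidate key.
Closure of {C, F} is {A, B, C, D, E, F, G}, the whole schema; {C, F} is a candidate key.
No proper subset of any of these is a key, and no other minimal superkey exists.

{A, B}, {A, C}, {C, D}, {C, F}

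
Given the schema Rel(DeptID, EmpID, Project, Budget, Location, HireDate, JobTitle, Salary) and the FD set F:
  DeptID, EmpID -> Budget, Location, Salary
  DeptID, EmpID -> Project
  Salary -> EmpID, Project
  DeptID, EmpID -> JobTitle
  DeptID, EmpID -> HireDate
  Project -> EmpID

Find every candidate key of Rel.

Attributes never on any right-hand side: {DeptID} — every candidate key must contain it.
{DeptID, EmpID}⁺ = {Budget, DeptID, EmpID, HireDate, JobTitle, Location, Project, Salary}, which is every attribute, so {DeptID, EmpID} is a candidate key.
{DeptID, Project}⁺ = {Budget, DeptID, EmpID, HireDate, JobTitle, Location, Project, Salary}, which is every attribute, so {DeptID, Project} is a candidate key.
{DeptID, Salary}⁺ = {Budget, DeptID, EmpID, HireDate, JobTitle, Location, Project, Salary}, which is every attribute, so {DeptID, Salary} is a candidate key.
Any other superkey properly contains one of these, so there are no further candidate keys.

{DeptID, EmpID}, {DeptID, Project}, {DeptID, Salary}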